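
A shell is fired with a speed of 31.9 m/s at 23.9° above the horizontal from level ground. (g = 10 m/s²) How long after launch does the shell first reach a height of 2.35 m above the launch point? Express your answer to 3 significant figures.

0.197 s

v_y0 = 31.9 sin 23.9° = 12.92 m/s.
Set y = v_y0 t − ½ g t² = 2.35: 5.000 t² − 12.92 t + 2.35 = 0.
t = [12.92 ± √(166.9 − 47.00)] / 10 = (12.92 ± 10.95) / 10, giving t = 0.197 s or t = 2.39 s.
The shell is on the way up at the first time, so t = 0.197 s.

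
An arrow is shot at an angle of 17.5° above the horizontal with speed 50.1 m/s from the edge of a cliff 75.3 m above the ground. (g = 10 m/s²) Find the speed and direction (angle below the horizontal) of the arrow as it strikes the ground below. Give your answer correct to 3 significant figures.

63.4 m/s at 41.1° below the horizontal

v_x = 50.1 cos 17.5° = 47.78 m/s (constant).
|v_y| at impact = √((15.07)² + 2×10×75.3) = 41.63 m/s.
Speed = √(47.78² + 41.63²) = 63.4 m/s; angle = arctan(41.63/47.78) = 41.1° below horizontal.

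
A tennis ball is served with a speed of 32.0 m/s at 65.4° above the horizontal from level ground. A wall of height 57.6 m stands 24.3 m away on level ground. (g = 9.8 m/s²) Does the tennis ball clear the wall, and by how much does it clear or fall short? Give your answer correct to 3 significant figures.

No — it falls 20.8 m short of clearing the wall.

v_x = 32.0 cos 65.4° = 13.32 m/s; v_y0 = 32.0 sin 65.4° = 29.10 m/s.
Time to reach the wall: t = 24.3 / 13.32 = 1.824 s.
Height at that point: y = 29.10×1.824 − 4.900×1.824² = 36.78 m.
That is 57.6 − 36.78 = 20.8 m below the top of the wall, so the tennis ball does not clear it.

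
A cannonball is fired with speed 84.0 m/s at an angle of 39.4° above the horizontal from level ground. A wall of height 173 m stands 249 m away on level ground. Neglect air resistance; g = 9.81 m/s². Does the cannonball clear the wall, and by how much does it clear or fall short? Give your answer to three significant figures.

v_x = 84.0 cos 39.4° = 64.91 m/s; v_y0 = 84.0 sin 39.4° = 53.32 m/s.
Time to reach the wall: t = 249 / 64.91 = 3.836 s.
Height at that point: y = 53.32×3.836 − 4.905×3.836² = 132.4 m.
That is 173 − 132.4 = 40.6 m below the top of the wall, so the cannonball does not clear it.

No — it falls 40.6 m short of clearing the wall.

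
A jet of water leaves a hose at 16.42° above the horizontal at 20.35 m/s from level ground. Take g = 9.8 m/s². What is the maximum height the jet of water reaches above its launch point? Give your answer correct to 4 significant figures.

1.688 m

Vertical component of launch velocity: v_y = 20.35 sin 16.42° = 5.7525 m/s.
At the highest point the vertical velocity is zero, so v_y² = 2 g h_max.
h_max = (5.7525)² / (2 × 9.8) = 33.091 / 19.60 = 1.688 m.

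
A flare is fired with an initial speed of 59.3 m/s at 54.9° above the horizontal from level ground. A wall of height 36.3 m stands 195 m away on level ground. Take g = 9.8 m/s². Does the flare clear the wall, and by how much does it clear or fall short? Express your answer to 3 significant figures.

Yes — it clears the wall by 80.9 m.

v_x = 59.3 cos 54.9° = 34.10 m/s; v_y0 = 59.3 sin 54.9° = 48.52 m/s.
Time to reach the wall: t = 195 / 34.10 = 5.718 s.
Height at that point: y = 48.52×5.718 − 4.900×5.718² = 117.2 m.
That is 117.2 − 36.3 = 80.9 m above the top of the wall, so the flare clears it.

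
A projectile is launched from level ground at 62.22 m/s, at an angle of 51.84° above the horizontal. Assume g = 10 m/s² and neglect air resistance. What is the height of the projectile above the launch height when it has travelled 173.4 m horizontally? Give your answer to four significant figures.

118.9 m

v_x = 62.22 cos 51.84° = 38.443 m/s, v_y0 = 62.22 sin 51.84° = 48.923 m/s.
Time to reach x = 173.4 m: t = x / v_x = 173.4 / 38.443 = 4.5106 s.
y = v_y0 t − ½ g t² = 48.923×4.5106 − 5.000×4.5106² = 118.9 m.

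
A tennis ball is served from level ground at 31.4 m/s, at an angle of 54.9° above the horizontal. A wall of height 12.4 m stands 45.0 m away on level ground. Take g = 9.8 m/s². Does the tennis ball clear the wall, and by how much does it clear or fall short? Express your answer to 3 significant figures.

v_x = 31.4 cos 54.9° = 18.06 m/s; v_y0 = 31.4 sin 54.9° = 25.69 m/s.
Time to reach the wall: t = 45.0 / 18.06 = 2.492 s.
Height at that point: y = 25.69×2.492 − 4.900×2.492² = 33.59 m.
That is 33.59 − 12.4 = 21.2 m above the top of the wall, so the tennis ball clears it.

Yes — it clears the wall by 21.2 m.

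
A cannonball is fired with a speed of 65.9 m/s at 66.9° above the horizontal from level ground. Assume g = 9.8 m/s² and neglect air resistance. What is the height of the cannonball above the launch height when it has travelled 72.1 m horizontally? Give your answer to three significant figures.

131 m

v_x = 65.9 cos 66.9° = 25.86 m/s, v_y0 = 65.9 sin 66.9° = 60.62 m/s.
Time to reach x = 72.1 m: t = x / v_x = 72.1 / 25.86 = 2.788 s.
y = v_y0 t − ½ g t² = 60.62×2.788 − 4.900×2.788² = 131 m.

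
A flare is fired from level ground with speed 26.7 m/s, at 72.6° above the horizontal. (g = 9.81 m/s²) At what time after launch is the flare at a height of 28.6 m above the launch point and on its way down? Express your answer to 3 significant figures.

v_y0 = 26.7 sin 72.6° = 25.48 m/s.
Set y = v_y0 t − ½ g t² = 28.6: 4.905 t² − 25.48 t + 28.6 = 0.
t = [25.48 ± √(649.2 − 561.1)] / 9.81 = (25.48 ± 9.386) / 9.81, giving t = 1.64 s or t = 3.55 s.
On the way down corresponds to the larger root: t = 3.55 s.

3.55 s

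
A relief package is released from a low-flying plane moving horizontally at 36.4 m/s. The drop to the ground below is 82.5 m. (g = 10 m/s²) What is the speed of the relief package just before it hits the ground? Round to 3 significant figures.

Fall time: t = √(2 × 82.5 / 10) = 4.062 s.
At impact: v_x = 36.4 m/s (unchanged), v_y = g t = 10 × 4.062 = 40.62 m/s.
Speed = √(v_x² + v_y²) = √(1325 + 1650) = 54.5 m/s.

54.5 m/s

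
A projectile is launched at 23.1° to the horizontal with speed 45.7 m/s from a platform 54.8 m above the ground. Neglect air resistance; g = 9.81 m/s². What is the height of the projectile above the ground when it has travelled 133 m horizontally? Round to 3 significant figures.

v_x = 45.7 cos 23.1° = 42.04 m/s, v_y0 = 45.7 sin 23.1° = 17.93 m/s.
Time to reach x = 133 m: t = x / v_x = 133 / 42.04 = 3.164 s.
y = 54.8 + v_y0 t − ½ g t² = 54.8 + 17.93×3.164 − 4.905×3.164² = 62.4 m.

62.4 m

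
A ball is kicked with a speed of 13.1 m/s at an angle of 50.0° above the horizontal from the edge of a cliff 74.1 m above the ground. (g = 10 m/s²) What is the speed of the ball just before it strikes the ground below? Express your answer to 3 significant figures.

v_x = 13.1 cos 50.0° = 8.421 m/s is unchanged throughout.
For the vertical component, v_y² = v_y0² + 2 g h = (10.04)² + 2×10×74.1 = 1583, so |v_y| = 39.79 m/s.
Impact speed = √(v_x² + v_y²) = √(70.91 + 1583) = 40.7 m/s.

40.7 m/s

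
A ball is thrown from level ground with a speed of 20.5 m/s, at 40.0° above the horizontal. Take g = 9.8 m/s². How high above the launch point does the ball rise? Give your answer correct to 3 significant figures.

8.86 m

Vertical component of launch velocity: v_y = 20.5 sin 40.0° = 13.18 m/s.
At the highest point the vertical velocity is zero, so v_y² = 2 g h_max.
h_max = (13.18)² / (2 × 9.8) = 173.7 / 19.60 = 8.86 m.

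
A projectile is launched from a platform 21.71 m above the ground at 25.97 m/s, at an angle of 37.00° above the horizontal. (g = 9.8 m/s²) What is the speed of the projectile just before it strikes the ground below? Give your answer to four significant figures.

33.17 m/s

v_x = 25.97 cos 37.00° = 20.741 m/s is unchanged throughout.
For the vertical component, v_y² = v_y0² + 2 g h = (15.629)² + 2×9.8×21.71 = 669.78, so |v_y| = 25.880 m/s.
Impact speed = √(v_x² + v_y²) = √(430.19 + 669.78) = 33.17 m/s.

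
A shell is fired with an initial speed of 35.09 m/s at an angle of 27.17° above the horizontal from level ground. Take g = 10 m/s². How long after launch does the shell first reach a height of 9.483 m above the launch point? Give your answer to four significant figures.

v_y0 = 35.09 sin 27.17° = 16.023 m/s.
Set y = v_y0 t − ½ g t² = 9.483: 5.000 t² − 16.023 t + 9.483 = 0.
t = [16.023 ± √(256.74 − 189.66)] / 10 = (16.023 ± 8.1902) / 10, giving t = 0.7833 s or t = 2.421 s.
The shell is on the way up at the first time, so t = 0.7833 s.

0.7833 s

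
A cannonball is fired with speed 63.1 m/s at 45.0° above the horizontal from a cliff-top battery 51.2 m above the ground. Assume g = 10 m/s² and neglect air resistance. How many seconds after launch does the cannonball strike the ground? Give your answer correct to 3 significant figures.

Vertical component: v_y = 63.1 sin 45.0° = 44.62 m/s.
Taking up as positive with launch at y = 51.2 m, landing at y = 0: 0 = 51.2 + 44.62 t − ½(10) t².
Solving 5.000 t² − 44.62 t − 51.2 = 0 gives t = [44.62 + √(44.62² + 4·5.000·51.2)] / 10.00 = 9.95 s.

9.95 s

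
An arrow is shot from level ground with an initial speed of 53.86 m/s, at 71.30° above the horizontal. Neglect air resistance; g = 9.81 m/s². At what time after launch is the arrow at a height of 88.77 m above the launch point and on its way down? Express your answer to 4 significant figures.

v_y0 = 53.86 sin 71.30° = 51.017 m/s.
Set y = v_y0 t − ½ g t² = 88.77: 4.905 t² − 51.017 t + 88.77 = 0.
t = [51.017 ± √(2602.7 − 1741.7)] / 9.81 = (51.017 ± 29.343) / 9.81, giving t = 2.209 s or t = 8.192 s.
On the way down corresponds to the larger root: t = 8.192 s.

8.192 s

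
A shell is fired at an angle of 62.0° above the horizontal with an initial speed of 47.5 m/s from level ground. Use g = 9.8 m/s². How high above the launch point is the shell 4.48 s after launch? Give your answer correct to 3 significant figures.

v_y0 = 47.5 sin 62.0° = 41.94 m/s.
y(t) = v_y0 t − ½ g t² = 41.94×4.48 − 4.900×4.48² = 89.5 m.

89.5 m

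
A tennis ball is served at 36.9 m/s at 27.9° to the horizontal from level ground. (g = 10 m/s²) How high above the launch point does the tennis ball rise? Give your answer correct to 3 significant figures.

14.9 m

Vertical component of launch velocity: v_y = 36.9 sin 27.9° = 17.27 m/s.
At the highest point the vertical velocity is zero, so v_y² = 2 g h_max.
h_max = (17.27)² / (2 × 10) = 298.3 / 20.00 = 14.9 m.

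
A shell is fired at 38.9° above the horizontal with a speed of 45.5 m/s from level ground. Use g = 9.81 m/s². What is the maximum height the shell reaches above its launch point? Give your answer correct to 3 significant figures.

Vertical component of launch velocity: v_y = 45.5 sin 38.9° = 28.57 m/s.
At the highest point the vertical velocity is zero, so v_y² = 2 g h_max.
h_max = (28.57)² / (2 × 9.81) = 816.2 / 19.62 = 41.6 m.

41.6 m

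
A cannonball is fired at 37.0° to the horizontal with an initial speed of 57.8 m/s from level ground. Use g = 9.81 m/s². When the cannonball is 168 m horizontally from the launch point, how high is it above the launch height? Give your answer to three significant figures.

v_x = 57.8 cos 37.0° = 46.16 m/s, v_y0 = 57.8 sin 37.0° = 34.78 m/s.
Time to reach x = 168 m: t = x / v_x = 168 / 46.16 = 3.640 s.
y = v_y0 t − ½ g t² = 34.78×3.640 − 4.905×3.640² = 61.6 m.

61.6 m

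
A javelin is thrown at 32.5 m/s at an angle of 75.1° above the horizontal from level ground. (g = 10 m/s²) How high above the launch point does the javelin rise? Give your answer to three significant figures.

49.3 m

Vertical component of launch velocity: v_y = 32.5 sin 75.1° = 31.41 m/s.
At the highest point the vertical velocity is zero, so v_y² = 2 g h_max.
h_max = (31.41)² / (2 × 10) = 986.6 / 20.00 = 49.3 m.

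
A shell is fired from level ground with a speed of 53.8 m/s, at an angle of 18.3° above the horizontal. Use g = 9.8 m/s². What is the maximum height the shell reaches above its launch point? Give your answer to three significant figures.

14.6 m

Vertical component of launch velocity: v_y = 53.8 sin 18.3° = 16.89 m/s.
At the highest point the vertical velocity is zero, so v_y² = 2 g h_max.
h_max = (16.89)² / (2 × 9.8) = 285.3 / 19.60 = 14.6 m.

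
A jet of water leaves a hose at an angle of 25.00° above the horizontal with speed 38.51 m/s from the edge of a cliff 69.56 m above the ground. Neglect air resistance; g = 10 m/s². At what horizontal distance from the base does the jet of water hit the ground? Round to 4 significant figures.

198.8 m

Components: v_x = 38.51 cos 25.00° = 34.902 m/s, v_y = 38.51 sin 25.00° = 16.275 m/s.
Vertical: 0 = 69.56 + 16.275 t − ½(10) t² ⇒ 5.000 t² − 16.275 t − 69.56 = 0.
t = [16.275 + √(264.88 + 1391.2)] / 10.00 = 5.6970 s.
Horizontal: R = v_x · t = 34.902 × 5.6970 = 198.8 m.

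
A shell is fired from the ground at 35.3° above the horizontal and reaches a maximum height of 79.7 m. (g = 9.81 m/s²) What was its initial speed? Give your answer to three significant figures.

68.4 m/s

At maximum height v_y = 0, so (v₀ sin θ)² = 2 g H.
v₀ sin 35.3° = √(2 × 9.81 × 79.7) = 39.54 m/s.
v₀ = 39.54 / sin 35.3° = 39.54 / 0.5779 = 68.4 m/s.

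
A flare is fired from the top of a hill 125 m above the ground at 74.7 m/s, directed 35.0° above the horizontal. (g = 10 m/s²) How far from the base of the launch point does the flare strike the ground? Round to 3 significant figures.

665 m

Components: v_x = 74.7 cos 35.0° = 61.19 m/s, v_y = 74.7 sin 35.0° = 42.85 m/s.
Vertical: 0 = 125 + 42.85 t − ½(10) t² ⇒ 5.000 t² − 42.85 t − 125 = 0.
t = [42.85 + √(1836 + 2500)] / 10.00 = 10.87 s.
Horizontal: R = v_x · t = 61.19 × 10.87 = 665 m.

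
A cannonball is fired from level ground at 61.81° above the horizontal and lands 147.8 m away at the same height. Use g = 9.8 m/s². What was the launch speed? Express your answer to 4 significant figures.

On level ground, R = v₀² sin(2θ) / g, so v₀ = √(R g / sin 2θ).
sin(2 × 61.81°) = 0.8327.
v₀ = √(147.8 × 9.8 / 0.8327) = √1739.4 = 41.71 m/s.

41.71 m/s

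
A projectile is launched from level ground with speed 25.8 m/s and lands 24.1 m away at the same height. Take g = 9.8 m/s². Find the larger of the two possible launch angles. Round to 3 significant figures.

Level-ground range: R = v₀² sin(2θ)/g ⇒ sin 2θ = R g / v₀² = 24.1×9.8/25.8² = 0.3548.
2θ = arcsin(0.3548) = 20.78° or 180° − 20.78° = 159.22°.
So θ = 10.4° or θ = 79.6°.

79.6°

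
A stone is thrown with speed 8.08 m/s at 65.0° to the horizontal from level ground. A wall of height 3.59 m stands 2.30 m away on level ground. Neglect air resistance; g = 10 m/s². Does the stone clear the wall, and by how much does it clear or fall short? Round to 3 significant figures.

No — it falls 0.926 m short of clearing the wall.

v_x = 8.08 cos 65.0° = 3.415 m/s; v_y0 = 8.08 sin 65.0° = 7.323 m/s.
Time to reach the wall: t = 2.30 / 3.415 = 0.6735 s.
Height at that point: y = 7.323×0.6735 − 5.000×0.6735² = 2.664 m.
That is 3.59 − 2.664 = 0.926 m below the top of the wall, so the stone does not clear it.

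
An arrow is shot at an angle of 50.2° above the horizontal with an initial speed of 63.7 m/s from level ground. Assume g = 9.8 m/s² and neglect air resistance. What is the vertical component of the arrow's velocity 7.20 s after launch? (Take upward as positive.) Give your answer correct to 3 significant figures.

-21.6 m/s

Initial vertical component: v_y0 = 63.7 sin 50.2° = 48.94 m/s.
v_y(t) = v_y0 − g t = 48.94 − 9.8 × 7.20 = -21.6 m/s.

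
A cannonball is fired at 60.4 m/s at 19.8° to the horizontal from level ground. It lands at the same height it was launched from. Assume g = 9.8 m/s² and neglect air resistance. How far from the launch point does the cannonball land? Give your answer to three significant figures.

For level ground, R = v₀² sin(2θ) / g.
sin(2 × 19.8°) = sin 39.60° = 0.6374.
R = (60.4)² × 0.6374 / 9.8 = 237 m.

237 m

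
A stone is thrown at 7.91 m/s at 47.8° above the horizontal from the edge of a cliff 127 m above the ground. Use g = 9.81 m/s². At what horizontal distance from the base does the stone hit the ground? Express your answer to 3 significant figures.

30.4 m

Components: v_x = 7.91 cos 47.8° = 5.313 m/s, v_y = 7.91 sin 47.8° = 5.860 m/s.
Vertical: 0 = 127 + 5.860 t − ½(9.81) t² ⇒ 4.905 t² − 5.860 t − 127 = 0.
t = [5.860 + √(34.34 + 2492)] / 9.810 = 5.721 s.
Horizontal: R = v_x · t = 5.313 × 5.721 = 30.4 m.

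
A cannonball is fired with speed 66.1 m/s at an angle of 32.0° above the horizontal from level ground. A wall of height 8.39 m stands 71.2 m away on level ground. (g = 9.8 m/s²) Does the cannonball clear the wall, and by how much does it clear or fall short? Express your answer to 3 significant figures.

v_x = 66.1 cos 32.0° = 56.06 m/s; v_y0 = 66.1 sin 32.0° = 35.03 m/s.
Time to reach the wall: t = 71.2 / 56.06 = 1.270 s.
Height at that point: y = 35.03×1.270 − 4.900×1.270² = 36.58 m.
That is 36.58 − 8.39 = 28.2 m above the top of the wall, so the cannonball clears it.

Yes — it clears the wall by 28.2 m.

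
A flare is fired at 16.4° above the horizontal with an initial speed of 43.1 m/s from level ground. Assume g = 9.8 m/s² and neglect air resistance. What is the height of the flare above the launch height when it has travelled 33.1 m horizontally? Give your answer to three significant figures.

v_x = 43.1 cos 16.4° = 41.35 m/s, v_y0 = 43.1 sin 16.4° = 12.17 m/s.
Time to reach x = 33.1 m: t = x / v_x = 33.1 / 41.35 = 0.8005 s.
y = v_y0 t − ½ g t² = 12.17×0.8005 − 4.900×0.8005² = 6.60 m.

6.60 m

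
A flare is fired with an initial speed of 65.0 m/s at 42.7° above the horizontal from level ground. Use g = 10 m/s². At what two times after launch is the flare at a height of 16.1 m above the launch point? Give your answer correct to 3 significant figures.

v_y0 = 65.0 sin 42.7° = 44.08 m/s.
Set y = v_y0 t − ½ g t² = 16.1: 5.000 t² − 44.08 t + 16.1 = 0.
t = [44.08 ± √(1943 − 322.0)] / 10 = (44.08 ± 40.26) / 10, giving t = 0.382 s or t = 8.43 s.
So the flare is at 16.1 m at t = 0.382 s (rising) and t = 8.43 s (falling).

0.382 s and 8.43 s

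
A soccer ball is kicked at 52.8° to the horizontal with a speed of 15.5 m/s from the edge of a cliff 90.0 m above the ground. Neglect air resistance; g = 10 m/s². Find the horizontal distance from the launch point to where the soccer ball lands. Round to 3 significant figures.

Components: v_x = 15.5 cos 52.8° = 9.371 m/s, v_y = 15.5 sin 52.8° = 12.35 m/s.
Vertical: 0 = 90.0 + 12.35 t − ½(10) t² ⇒ 5.000 t² − 12.35 t − 90.0 = 0.
t = [12.35 + √(152.5 + 1800)] / 10.00 = 5.654 s.
Horizontal: R = v_x · t = 9.371 × 5.654 = 53.0 m.

53.0 m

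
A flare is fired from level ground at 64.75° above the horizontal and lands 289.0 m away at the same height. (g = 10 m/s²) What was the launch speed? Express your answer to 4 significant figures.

61.20 m/s

On level ground, R = v₀² sin(2θ) / g, so v₀ = √(R g / sin 2θ).
sin(2 × 64.75°) = 0.7716.
v₀ = √(289.0 × 10 / 0.7716) = √3745.5 = 61.20 m/s.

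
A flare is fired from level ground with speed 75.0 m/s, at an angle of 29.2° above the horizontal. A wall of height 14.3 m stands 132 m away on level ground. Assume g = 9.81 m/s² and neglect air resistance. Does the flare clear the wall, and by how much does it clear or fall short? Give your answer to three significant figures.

v_x = 75.0 cos 29.2° = 65.47 m/s; v_y0 = 75.0 sin 29.2° = 36.59 m/s.
Time to reach the wall: t = 132 / 65.47 = 2.016 s.
Height at that point: y = 36.59×2.016 − 4.905×2.016² = 53.83 m.
That is 53.83 − 14.3 = 39.5 m above the top of the wall, so the flare clears it.

Yes — it clears the wall by 39.5 m.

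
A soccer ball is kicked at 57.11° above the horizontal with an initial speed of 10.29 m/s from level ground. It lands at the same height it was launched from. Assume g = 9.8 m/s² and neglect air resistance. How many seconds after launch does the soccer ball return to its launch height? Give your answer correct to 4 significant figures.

1.763 s

Vertical component: v_y = 10.29 sin 57.11° = 8.6407 m/s.
For a projectile landing at launch height, time of flight is t = 2 v_y / g = 2 × 8.6407 / 9.8 = 1.763 s.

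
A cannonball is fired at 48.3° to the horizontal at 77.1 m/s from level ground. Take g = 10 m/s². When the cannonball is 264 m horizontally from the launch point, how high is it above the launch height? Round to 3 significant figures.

v_x = 77.1 cos 48.3° = 51.29 m/s, v_y0 = 77.1 sin 48.3° = 57.57 m/s.
Time to reach x = 264 m: t = x / v_x = 264 / 51.29 = 5.147 s.
y = v_y0 t − ½ g t² = 57.57×5.147 − 5.000×5.147² = 164 m.

164 m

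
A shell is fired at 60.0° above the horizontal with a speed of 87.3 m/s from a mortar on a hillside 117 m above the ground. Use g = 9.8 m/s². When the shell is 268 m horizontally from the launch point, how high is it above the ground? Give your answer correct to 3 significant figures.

396 m

v_x = 87.3 cos 60.0° = 43.65 m/s, v_y0 = 87.3 sin 60.0° = 75.60 m/s.
Time to reach x = 268 m: t = x / v_x = 268 / 43.65 = 6.140 s.
y = 117 + v_y0 t − ½ g t² = 117 + 75.60×6.140 − 4.900×6.140² = 396 m.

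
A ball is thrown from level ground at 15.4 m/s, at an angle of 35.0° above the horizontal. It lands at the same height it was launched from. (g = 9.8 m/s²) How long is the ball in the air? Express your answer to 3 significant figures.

Vertical component: v_y = 15.4 sin 35.0° = 8.833 m/s.
For a projectile landing at launch height, time of flight is t = 2 v_y / g = 2 × 8.833 / 9.8 = 1.80 s.

1.80 s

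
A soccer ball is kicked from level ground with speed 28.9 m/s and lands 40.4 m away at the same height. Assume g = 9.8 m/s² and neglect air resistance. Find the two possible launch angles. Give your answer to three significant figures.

14.1° and 75.9°

Level-ground range: R = v₀² sin(2θ)/g ⇒ sin 2θ = R g / v₀² = 40.4×9.8/28.9² = 0.4740.
2θ = arcsin(0.4740) = 28.29° or 180° − 28.29° = 151.71°.
So θ = 14.1° or θ = 75.9°.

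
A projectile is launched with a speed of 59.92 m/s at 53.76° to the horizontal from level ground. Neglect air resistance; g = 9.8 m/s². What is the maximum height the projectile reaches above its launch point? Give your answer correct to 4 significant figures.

119.2 m

Vertical component of launch velocity: v_y = 59.92 sin 53.76° = 48.328 m/s.
At the highest point the vertical velocity is zero, so v_y² = 2 g h_max.
h_max = (48.328)² / (2 × 9.8) = 2335.6 / 19.60 = 119.2 m.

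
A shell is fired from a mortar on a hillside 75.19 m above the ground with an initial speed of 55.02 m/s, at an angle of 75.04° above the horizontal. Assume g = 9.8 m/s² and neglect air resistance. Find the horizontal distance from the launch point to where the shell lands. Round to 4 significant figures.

172.1 m

Components: v_x = 55.02 cos 75.04° = 14.203 m/s, v_y = 55.02 sin 75.04° = 53.155 m/s.
Vertical: 0 = 75.19 + 53.155 t − ½(9.8) t² ⇒ 4.900 t² − 53.155 t − 75.19 = 0.
t = [53.155 + √(2825.5 + 1473.7)] / 9.800 = 12.115 s.
Horizontal: R = v_x · t = 14.203 × 12.115 = 172.1 m.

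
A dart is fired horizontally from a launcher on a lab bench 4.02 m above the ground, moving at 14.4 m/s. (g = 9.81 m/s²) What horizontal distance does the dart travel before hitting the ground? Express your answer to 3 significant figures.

Initial vertical velocity is zero, so the fall time comes from h = ½ g t²: t = √(2 × 4.02 / 9.81) = 0.9053 s.
Horizontal motion is uniform at 14.4 m/s, so x = 14.4 × 0.9053 = 13.0 m.

13.0 m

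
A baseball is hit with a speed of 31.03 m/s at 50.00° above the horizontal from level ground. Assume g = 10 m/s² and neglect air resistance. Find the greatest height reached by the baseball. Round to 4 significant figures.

28.25 m

Vertical component of launch velocity: v_y = 31.03 sin 50.00° = 23.770 m/s.
At the highest point the vertical velocity is zero, so v_y² = 2 g h_max.
h_max = (23.770)² / (2 × 10) = 565.01 / 20.00 = 28.25 m.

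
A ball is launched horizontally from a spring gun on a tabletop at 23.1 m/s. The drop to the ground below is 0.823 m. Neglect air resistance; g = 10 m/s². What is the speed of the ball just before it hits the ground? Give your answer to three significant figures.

Fall time: t = √(2 × 0.823 / 10) = 0.4057 s.
At impact: v_x = 23.1 m/s (unchanged), v_y = g t = 10 × 0.4057 = 4.057 m/s.
Speed = √(v_x² + v_y²) = √(533.6 + 16.46) = 23.5 m/s.

23.5 m/s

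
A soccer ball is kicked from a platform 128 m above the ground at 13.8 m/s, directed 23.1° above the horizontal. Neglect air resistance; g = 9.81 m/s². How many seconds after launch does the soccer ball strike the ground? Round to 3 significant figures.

5.69 s

Vertical component: v_y = 13.8 sin 23.1° = 5.414 m/s.
Taking up as positive with launch at y = 128 m, landing at y = 0: 0 = 128 + 5.414 t − ½(9.81) t².
Solving 4.905 t² − 5.414 t − 128 = 0 gives t = [5.414 + √(5.414² + 4·4.905·128)] / 9.810 = 5.69 s.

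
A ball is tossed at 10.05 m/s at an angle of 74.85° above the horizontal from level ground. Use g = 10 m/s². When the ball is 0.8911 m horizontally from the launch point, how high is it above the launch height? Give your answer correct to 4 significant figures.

2.716 m

v_x = 10.05 cos 74.85° = 2.6265 m/s, v_y0 = 10.05 sin 74.85° = 9.7007 m/s.
Time to reach x = 0.8911 m: t = x / v_x = 0.8911 / 2.6265 = 0.33927 s.
y = v_y0 t − ½ g t² = 9.7007×0.33927 − 5.000×0.33927² = 2.716 m.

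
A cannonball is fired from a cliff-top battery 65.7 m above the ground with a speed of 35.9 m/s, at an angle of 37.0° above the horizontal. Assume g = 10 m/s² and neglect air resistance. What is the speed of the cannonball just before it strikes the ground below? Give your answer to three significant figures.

v_x = 35.9 cos 37.0° = 28.67 m/s is unchanged throughout.
For the vertical component, v_y² = v_y0² + 2 g h = (21.61)² + 2×10×65.7 = 1781, so |v_y| = 42.20 m/s.
Impact speed = √(v_x² + v_y²) = √(822.0 + 1781) = 51.0 m/s.

51.0 m/s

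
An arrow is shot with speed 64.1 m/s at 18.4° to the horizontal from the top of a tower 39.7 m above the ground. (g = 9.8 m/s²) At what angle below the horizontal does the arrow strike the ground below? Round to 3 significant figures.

v_x = 64.1 cos 18.4° = 60.82 m/s.
At impact |v_y| = √(v_y0² + 2 g h) = √(20.23² + 2×9.8×39.7) = 34.46 m/s.
Angle below horizontal = arctan(|v_y| / v_x) = arctan(34.46 / 60.82) = 29.5°.

29.5°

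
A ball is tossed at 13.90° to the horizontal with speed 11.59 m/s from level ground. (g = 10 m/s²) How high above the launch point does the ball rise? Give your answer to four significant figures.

0.3876 m

Vertical component of launch velocity: v_y = 11.59 sin 13.90° = 2.7842 m/s.
At the highest point the vertical velocity is zero, so v_y² = 2 g h_max.
h_max = (2.7842)² / (2 × 10) = 7.7518 / 20.00 = 0.3876 m.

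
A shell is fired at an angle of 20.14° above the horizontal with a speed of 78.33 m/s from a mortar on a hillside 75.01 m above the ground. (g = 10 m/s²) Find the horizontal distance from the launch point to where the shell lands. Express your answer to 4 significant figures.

Components: v_x = 78.33 cos 20.14° = 73.540 m/s, v_y = 78.33 sin 20.14° = 26.970 m/s.
Vertical: 0 = 75.01 + 26.970 t − ½(10) t² ⇒ 5.000 t² − 26.970 t − 75.01 = 0.
t = [26.970 + √(727.38 + 1500.2)] / 10.00 = 7.4167 s.
Horizontal: R = v_x · t = 73.540 × 7.4167 = 545.4 m.

545.4 m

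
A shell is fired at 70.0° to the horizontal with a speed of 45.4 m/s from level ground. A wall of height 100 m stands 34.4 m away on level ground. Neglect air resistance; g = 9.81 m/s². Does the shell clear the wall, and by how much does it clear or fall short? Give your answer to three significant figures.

No — it falls 29.6 m short of clearing the wall.

v_x = 45.4 cos 70.0° = 15.53 m/s; v_y0 = 45.4 sin 70.0° = 42.66 m/s.
Time to reach the wall: t = 34.4 / 15.53 = 2.215 s.
Height at that point: y = 42.66×2.215 − 4.905×2.215² = 70.43 m.
That is 100 − 70.43 = 29.6 m below the top of the wall, so the shell does not clear it.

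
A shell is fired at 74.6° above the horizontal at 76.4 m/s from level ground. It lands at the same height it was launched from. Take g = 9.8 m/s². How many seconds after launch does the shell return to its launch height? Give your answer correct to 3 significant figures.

Vertical component: v_y = 76.4 sin 74.6° = 73.66 m/s.
For a projectile landing at launch height, time of flight is t = 2 v_y / g = 2 × 73.66 / 9.8 = 15.0 s.

15.0 s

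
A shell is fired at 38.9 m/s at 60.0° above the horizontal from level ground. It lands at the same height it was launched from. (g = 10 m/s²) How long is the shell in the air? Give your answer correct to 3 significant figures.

6.74 s

Vertical component: v_y = 38.9 sin 60.0° = 33.69 m/s.
For a projectile landing at launch height, time of flight is t = 2 v_y / g = 2 × 33.69 / 10 = 6.74 s.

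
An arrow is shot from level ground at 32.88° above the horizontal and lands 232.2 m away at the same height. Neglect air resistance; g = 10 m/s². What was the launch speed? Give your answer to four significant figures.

On level ground, R = v₀² sin(2θ) / g, so v₀ = √(R g / sin 2θ).
sin(2 × 32.88°) = 0.9118.
v₀ = √(232.2 × 10 / 0.9118) = √2546.6 = 50.46 m/s.

50.46 m/s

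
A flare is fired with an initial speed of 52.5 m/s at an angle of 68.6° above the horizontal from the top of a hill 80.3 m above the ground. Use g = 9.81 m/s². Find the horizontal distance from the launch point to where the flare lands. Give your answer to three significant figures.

218 m

Components: v_x = 52.5 cos 68.6° = 19.16 m/s, v_y = 52.5 sin 68.6° = 48.88 m/s.
Vertical: 0 = 80.3 + 48.88 t − ½(9.81) t² ⇒ 4.905 t² − 48.88 t − 80.3 = 0.
t = [48.88 + √(2389 + 1575)] / 9.810 = 11.40 s.
Horizontal: R = v_x · t = 19.16 × 11.40 = 218 m.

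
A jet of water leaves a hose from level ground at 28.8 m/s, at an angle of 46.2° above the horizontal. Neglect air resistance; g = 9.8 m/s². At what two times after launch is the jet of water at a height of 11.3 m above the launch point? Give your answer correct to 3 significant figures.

0.640 s and 3.60 s

v_y0 = 28.8 sin 46.2° = 20.79 m/s.
Set y = v_y0 t − ½ g t² = 11.3: 4.900 t² − 20.79 t + 11.3 = 0.
t = [20.79 ± √(432.2 − 221.5)] / 9.8 = (20.79 ± 14.52) / 9.8, giving t = 0.640 s or t = 3.60 s.
So the jet of water is at 11.3 m at t = 0.640 s (rising) and t = 3.60 s (falling).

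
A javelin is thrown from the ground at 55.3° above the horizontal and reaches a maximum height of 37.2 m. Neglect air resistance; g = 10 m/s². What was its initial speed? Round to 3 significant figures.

At maximum height v_y = 0, so (v₀ sin θ)² = 2 g H.
v₀ sin 55.3° = √(2 × 10 × 37.2) = 27.28 m/s.
v₀ = 27.28 / sin 55.3° = 27.28 / 0.8221 = 33.2 m/s.

33.2 m/s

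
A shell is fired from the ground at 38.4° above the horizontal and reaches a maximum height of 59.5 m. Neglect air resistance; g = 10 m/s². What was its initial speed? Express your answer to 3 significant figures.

55.5 m/s

At maximum height v_y = 0, so (v₀ sin θ)² = 2 g H.
v₀ sin 38.4° = √(2 × 10 × 59.5) = 34.50 m/s.
v₀ = 34.50 / sin 38.4° = 34.50 / 0.6211 = 55.5 m/s.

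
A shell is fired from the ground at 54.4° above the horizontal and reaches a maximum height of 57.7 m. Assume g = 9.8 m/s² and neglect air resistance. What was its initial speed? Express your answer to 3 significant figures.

At maximum height v_y = 0, so (v₀ sin θ)² = 2 g H.
v₀ sin 54.4° = √(2 × 9.8 × 57.7) = 33.63 m/s.
v₀ = 33.63 / sin 54.4° = 33.63 / 0.8131 = 41.4 m/s.

41.4 m/s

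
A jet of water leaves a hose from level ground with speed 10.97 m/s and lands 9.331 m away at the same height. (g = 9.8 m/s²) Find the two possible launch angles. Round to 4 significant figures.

Level-ground range: R = v₀² sin(2θ)/g ⇒ sin 2θ = R g / v₀² = 9.331×9.8/10.97² = 0.7599.
2θ = arcsin(0.7599) = 49.455° or 180° − 49.455° = 130.545°.
So θ = 24.73° or θ = 65.27°.

24.73° and 65.27°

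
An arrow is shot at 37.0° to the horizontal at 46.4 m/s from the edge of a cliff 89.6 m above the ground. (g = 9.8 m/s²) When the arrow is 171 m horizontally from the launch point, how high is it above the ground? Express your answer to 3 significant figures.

v_x = 46.4 cos 37.0° = 37.06 m/s, v_y0 = 46.4 sin 37.0° = 27.92 m/s.
Time to reach x = 171 m: t = x / v_x = 171 / 37.06 = 4.614 s.
y = 89.6 + v_y0 t − ½ g t² = 89.6 + 27.92×4.614 − 4.900×4.614² = 114 m.

114 m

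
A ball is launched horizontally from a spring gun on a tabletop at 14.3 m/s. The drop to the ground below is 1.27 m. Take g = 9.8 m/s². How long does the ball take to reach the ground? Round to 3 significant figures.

0.509 s

The horizontal speed doesn't affect the fall. With v_y0 = 0, h = ½ g t².
t = √(2 × 1.27 / 9.8) = √0.2592 = 0.509 s.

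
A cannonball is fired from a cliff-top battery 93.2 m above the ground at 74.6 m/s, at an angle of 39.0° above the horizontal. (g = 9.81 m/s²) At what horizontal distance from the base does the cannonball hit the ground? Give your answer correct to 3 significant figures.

653 m

Components: v_x = 74.6 cos 39.0° = 57.98 m/s, v_y = 74.6 sin 39.0° = 46.95 m/s.
Vertical: 0 = 93.2 + 46.95 t − ½(9.81) t² ⇒ 4.905 t² − 46.95 t − 93.2 = 0.
t = [46.95 + √(2204 + 1829)] / 9.810 = 11.26 s.
Horizontal: R = v_x · t = 57.98 × 11.26 = 653 m.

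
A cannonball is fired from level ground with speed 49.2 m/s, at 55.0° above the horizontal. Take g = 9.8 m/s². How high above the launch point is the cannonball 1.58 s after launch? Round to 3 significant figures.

51.4 m

v_y0 = 49.2 sin 55.0° = 40.30 m/s.
y(t) = v_y0 t − ½ g t² = 40.30×1.58 − 4.900×1.58² = 51.4 m.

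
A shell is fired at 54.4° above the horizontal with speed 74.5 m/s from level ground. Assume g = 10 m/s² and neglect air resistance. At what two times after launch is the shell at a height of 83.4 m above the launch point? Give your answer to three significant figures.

1.58 s and 10.5 s

v_y0 = 74.5 sin 54.4° = 60.58 m/s.
Set y = v_y0 t − ½ g t² = 83.4: 5.000 t² − 60.58 t + 83.4 = 0.
t = [60.58 ± √(3670 − 1668)] / 10 = (60.58 ± 44.74) / 10, giving t = 1.58 s or t = 10.5 s.
So the shell is at 83.4 m at t = 1.58 s (rising) and t = 10.5 s (falling).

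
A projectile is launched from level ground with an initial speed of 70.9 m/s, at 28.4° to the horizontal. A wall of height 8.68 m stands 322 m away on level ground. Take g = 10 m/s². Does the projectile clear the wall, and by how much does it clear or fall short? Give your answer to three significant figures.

Yes — it clears the wall by 32.1 m.

v_x = 70.9 cos 28.4° = 62.37 m/s; v_y0 = 70.9 sin 28.4° = 33.72 m/s.
Time to reach the wall: t = 322 / 62.37 = 5.163 s.
Height at that point: y = 33.72×5.163 − 5.000×5.163² = 40.81 m.
That is 40.81 − 8.68 = 32.1 m above the top of the wall, so the projectile clears it.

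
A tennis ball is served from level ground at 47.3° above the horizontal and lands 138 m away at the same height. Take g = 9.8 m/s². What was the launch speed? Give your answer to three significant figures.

36.8 m/s

On level ground, R = v₀² sin(2θ) / g, so v₀ = √(R g / sin 2θ).
sin(2 × 47.3°) = 0.9968.
v₀ = √(138 × 9.8 / 0.9968) = √1357 = 36.8 m/s.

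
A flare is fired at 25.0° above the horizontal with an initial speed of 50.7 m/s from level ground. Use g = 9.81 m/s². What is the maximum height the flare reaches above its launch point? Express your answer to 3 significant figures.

23.4 m

Vertical component of launch velocity: v_y = 50.7 sin 25.0° = 21.43 m/s.
At the highest point the vertical velocity is zero, so v_y² = 2 g h_max.
h_max = (21.43)² / (2 × 9.81) = 459.2 / 19.62 = 23.4 m.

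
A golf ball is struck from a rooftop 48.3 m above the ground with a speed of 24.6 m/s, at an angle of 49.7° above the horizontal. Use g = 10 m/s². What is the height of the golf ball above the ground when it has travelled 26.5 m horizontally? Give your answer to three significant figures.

v_x = 24.6 cos 49.7° = 15.91 m/s, v_y0 = 24.6 sin 49.7° = 18.76 m/s.
Time to reach x = 26.5 m: t = x / v_x = 26.5 / 15.91 = 1.666 s.
y = 48.3 + v_y0 t − ½ g t² = 48.3 + 18.76×1.666 − 5.000×1.666² = 65.7 m.

65.7 m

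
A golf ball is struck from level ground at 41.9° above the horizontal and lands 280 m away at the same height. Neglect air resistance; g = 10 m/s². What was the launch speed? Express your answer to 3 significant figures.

53.1 m/s

On level ground, R = v₀² sin(2θ) / g, so v₀ = √(R g / sin 2θ).
sin(2 × 41.9°) = 0.9942.
v₀ = √(280 × 10 / 0.9942) = √2816 = 53.1 m/s.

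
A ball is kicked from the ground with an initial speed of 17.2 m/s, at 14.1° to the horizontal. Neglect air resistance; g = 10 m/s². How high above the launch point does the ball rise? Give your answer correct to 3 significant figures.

0.878 m

Vertical component of launch velocity: v_y = 17.2 sin 14.1° = 4.190 m/s.
At the highest point the vertical velocity is zero, so v_y² = 2 g h_max.
h_max = (4.190)² / (2 × 10) = 17.56 / 20.00 = 0.878 m.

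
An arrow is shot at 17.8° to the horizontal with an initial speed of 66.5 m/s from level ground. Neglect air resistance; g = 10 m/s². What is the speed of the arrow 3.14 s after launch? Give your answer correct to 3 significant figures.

v_x = 66.5 cos 17.8° = 63.32 m/s (constant).
v_y(t) = 66.5 sin 17.8° − g t = 20.33 − 10 × 3.14 = -11.07 m/s.
Speed = √(v_x² + v_y²) = √(4009 + 122.5) = 64.3 m/s.

64.3 m/s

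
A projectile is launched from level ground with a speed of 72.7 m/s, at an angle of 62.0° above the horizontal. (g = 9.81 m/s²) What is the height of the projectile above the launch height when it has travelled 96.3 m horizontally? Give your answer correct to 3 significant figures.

v_x = 72.7 cos 62.0° = 34.13 m/s, v_y0 = 72.7 sin 62.0° = 64.19 m/s.
Time to reach x = 96.3 m: t = x / v_x = 96.3 / 34.13 = 2.822 s.
y = v_y0 t − ½ g t² = 64.19×2.822 − 4.905×2.822² = 142 m.

142 m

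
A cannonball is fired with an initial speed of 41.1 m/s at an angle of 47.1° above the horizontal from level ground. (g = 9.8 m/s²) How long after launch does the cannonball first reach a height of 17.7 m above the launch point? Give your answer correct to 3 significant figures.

v_y0 = 41.1 sin 47.1° = 30.11 m/s.
Set y = v_y0 t − ½ g t² = 17.7: 4.900 t² − 30.11 t + 17.7 = 0.
t = [30.11 ± √(906.6 − 346.9)] / 9.8 = (30.11 ± 23.66) / 9.8, giving t = 0.658 s or t = 5.49 s.
The cannonball is on the way up at the first time, so t = 0.658 s.

0.658 s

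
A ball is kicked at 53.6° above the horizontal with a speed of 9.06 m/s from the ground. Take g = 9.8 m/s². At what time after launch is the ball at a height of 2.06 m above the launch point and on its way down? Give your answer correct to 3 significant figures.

v_y0 = 9.06 sin 53.6° = 7.292 m/s.
Set y = v_y0 t − ½ g t² = 2.06: 4.900 t² − 7.292 t + 2.06 = 0.
t = [7.292 ± √(53.17 − 40.38)] / 9.8 = (7.292 ± 3.576) / 9.8, giving t = 0.379 s or t = 1.11 s.
On the way down corresponds to the larger root: t = 1.11 s.

1.11 s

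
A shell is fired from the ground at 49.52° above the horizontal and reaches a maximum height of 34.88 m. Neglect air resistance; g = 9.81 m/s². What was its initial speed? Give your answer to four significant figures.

At maximum height v_y = 0, so (v₀ sin θ)² = 2 g H.
v₀ sin 49.52° = √(2 × 9.81 × 34.88) = 26.160 m/s.
v₀ = 26.160 / sin 49.52° = 26.160 / 0.7606 = 34.39 m/s.

34.39 m/s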